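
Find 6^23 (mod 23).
Using Fermat: 6^{22} ≡ 1 (mod 23). 23 ≡ 1 (mod 22). So 6^{23} ≡ 6^{1} ≡ 6 (mod 23)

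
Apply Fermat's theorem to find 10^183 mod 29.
By Fermat: 10^{28} ≡ 1 mod 29. 183 ≡ 15 mod 28. So 10^{183} ≡ 10^{15} ≡ 19 mod 29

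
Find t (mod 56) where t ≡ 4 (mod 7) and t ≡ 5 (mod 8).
M = 7 × 8 = 56. M₁ = 8, y₁ ≡ 1 (mod 7). M₂ = 7, y₂ ≡ 7 (mod 8). t = 4×8×1 + 5×7×7 ≡ 53 (mod 56)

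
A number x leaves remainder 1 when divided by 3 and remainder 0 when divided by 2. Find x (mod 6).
M = 3 × 2 = 6. M₁ = 2, y₁ ≡ 2 (mod 3). M₂ = 3, y₂ ≡ 1 (mod 2). x = 1×2×2 + 0×3×1 ≡ 4 (mod 6)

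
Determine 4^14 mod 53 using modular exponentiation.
By repeated squaring mod 53: 4^{1}≡4, 4^{2}≡16, 4^{4}≡44, 4^{8}≡28. Then 4^{14} = 4^{8+4+2} ≡ 28 × 44 × 16 ≡ 49 mod 53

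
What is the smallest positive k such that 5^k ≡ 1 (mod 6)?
Powers of 5 mod 6: 5^1≡5, 5^2≡1. Order = 2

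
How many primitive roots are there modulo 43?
Number of primitive roots mod 43 = φ(p-1) = φ(42) = 12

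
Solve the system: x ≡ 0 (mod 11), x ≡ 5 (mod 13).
M = 11 × 13 = 143. M₁ = 13, y₁ ≡ 6 (mod 11). M₂ = 11, y₂ ≡ 6 (mod 13). x = 0×13×6 + 5×11×6 ≡ 44 (mod 143)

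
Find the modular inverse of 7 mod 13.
Since 13 is prime, by Fermat 7^(-1) ≡ 7^{11} ≡ 2 (mod 13). Verify: 7 × 2 = 14 ≡ 1 (mod 13)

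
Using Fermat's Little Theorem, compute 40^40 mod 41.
By Fermat's Little Theorem, 40^{40} ≡ 1 mod 41 since 41 is prime and gcd(40, 41) = 1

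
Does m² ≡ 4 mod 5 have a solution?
By Euler's criterion: 4^{2} ≡ 1 mod 5. Since this equals 1, 4 is a QR.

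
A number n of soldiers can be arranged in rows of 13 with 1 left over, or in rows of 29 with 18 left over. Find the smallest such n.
M = 13 × 29 = 377. M₁ = 29, y₁ ≡ 9 mod 13. M₂ = 13, y₂ ≡ 9 mod 29. n = 1×29×9 + 18×13×9 ≡ 105 mod 377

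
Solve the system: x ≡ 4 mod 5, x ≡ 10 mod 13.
M = 5 × 13 = 65. M₁ = 13, y₁ ≡ 2 mod 5. M₂ = 5, y₂ ≡ 8 mod 13. x = 4×13×2 + 10×5×8 ≡ 49 mod 65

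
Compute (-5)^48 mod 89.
By repeated squaring mod 89: (-5)^{1}≡84, (-5)^{2}≡25, (-5)^{4}≡2, (-5)^{8}≡4, (-5)^{16}≡16, (-5)^{32}≡78. Then (-5)^{48} = (-5)^{32+16} ≡ 78 × 16 ≡ 2 mod 89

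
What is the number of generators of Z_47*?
Number of primitive roots mod 47 = φ(p-1) = φ(46) = 22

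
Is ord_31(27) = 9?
Powers of 27 mod 31: 27^1≡27, 27^2≡16, 27^3≡29, 27^4≡8, 27^5≡30, 27^6≡4, 27^7≡15, 27^8≡2, 27^9≡23, 27^10≡1. 27^9≡23≢1, so ord ≠ 9. No, the actual order is 10.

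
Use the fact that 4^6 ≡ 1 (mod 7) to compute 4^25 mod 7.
By Fermat: 4^{6} ≡ 1 (mod 7). 25 = 4×6 + 1. So 4^{25} ≡ 4^{1} ≡ 4 (mod 7)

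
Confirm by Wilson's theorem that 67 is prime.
(66)! mod 67 = 66. Since this equals -1 mod 67, Wilson confirms 67 is prime.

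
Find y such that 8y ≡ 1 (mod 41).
Since 41 is prime, by Fermat 8^(-1) ≡ 8^{39} ≡ 36 (mod 41). Verify: 8 × 36 = 288 ≡ 1 (mod 41)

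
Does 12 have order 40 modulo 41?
ord_41(12) divides 40. For each prime q|40: 12^{20}≡40, 12^{8}≡18, none ≡ 1. So 12 has order 40 and is a primitive root mod 41.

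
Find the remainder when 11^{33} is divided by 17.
By Fermat: 11^{16} ≡ 1 mod 17. 33 = 2×16 + 1. So 11^{33} ≡ 11^{1} ≡ 11 mod 17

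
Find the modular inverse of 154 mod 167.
Since 167 is prime, by Fermat 154^(-1) ≡ 154^{165} ≡ 77 (mod 167). Verify: 154 × 77 = 11858 ≡ 1 (mod 167)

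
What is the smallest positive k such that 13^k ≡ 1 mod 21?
Powers of 13 mod 21: 13^1≡13, 13^2≡1. ord_21(13) = 2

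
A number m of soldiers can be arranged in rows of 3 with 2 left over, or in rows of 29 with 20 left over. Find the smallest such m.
M = 3 × 29 = 87. M₁ = 29, y₁ ≡ 2 (mod 3). M₂ = 3, y₂ ≡ 10 (mod 29). m = 2×29×2 + 20×3×10 ≡ 20 (mod 87)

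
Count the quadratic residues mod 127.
The squaring map on Z_127* is 2-to-1, so there are (126)/2 = 63 QRs.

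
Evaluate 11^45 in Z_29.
Using Fermat: 11^{28} ≡ 1 (mod 29). 45 ≡ 17 (mod 28). So 11^{45} ≡ 11^{17} ≡ 3 (mod 29)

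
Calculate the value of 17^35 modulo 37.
By repeated squaring mod 37: 17^{1}≡17, 17^{2}≡30, 17^{4}≡12, 17^{8}≡33, 17^{16}≡16, 17^{32}≡34. Then 17^{35} = 17^{32+2+1} ≡ 34 × 30 × 17 ≡ 24 mod 37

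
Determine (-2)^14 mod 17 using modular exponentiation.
By repeated squaring (mod 17): (-2)^{1}≡15, (-2)^{2}≡4, (-2)^{4}≡16, (-2)^{8}≡1. Then (-2)^{14} = (-2)^{8+4+2} ≡ 1 × 16 × 4 ≡ 13 (mod 17)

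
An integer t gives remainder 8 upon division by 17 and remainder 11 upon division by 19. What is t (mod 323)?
M = 17 × 19 = 323. M₁ = 19, y₁ ≡ 9 (mod 17). M₂ = 17, y₂ ≡ 9 (mod 19). t = 8×19×9 + 11×17×9 ≡ 144 (mod 323)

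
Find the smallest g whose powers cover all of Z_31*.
g = 3. Powers: [3, 9, 27, 19, 26, 16, ...] generates all 30 non-zero residues.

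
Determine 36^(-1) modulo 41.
Since 41 is prime, by Fermat 36^(-1) ≡ 36^{39} ≡ 8 mod 41. Verify: 36 × 8 = 288 ≡ 1 mod 41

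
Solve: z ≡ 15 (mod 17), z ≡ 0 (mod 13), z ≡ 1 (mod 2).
M = 17 × 13 × 2 = 442. M₁ = 26, y₁ ≡ 2 (mod 17). M₂ = 34, y₂ ≡ 5 (mod 13). M₃ = 221, y₃ ≡ 1 (mod 2). z = 15×26×2 + 0×34×5 + 1×221×1 ≡ 117 (mod 442)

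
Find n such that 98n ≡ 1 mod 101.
Since 101 is prime, by Fermat 98^(-1) ≡ 98^{99} ≡ 67 mod 101. Verify: 98 × 67 = 6566 ≡ 1 mod 101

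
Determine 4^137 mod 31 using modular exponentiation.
Using Fermat: 4^{30} ≡ 1 mod 31. 137 ≡ 17 mod 30. So 4^{137} ≡ 4^{17} ≡ 16 mod 31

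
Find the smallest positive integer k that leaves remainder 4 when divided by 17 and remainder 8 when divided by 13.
M = 17 × 13 = 221. M₁ = 13, y₁ ≡ 4 mod 17. M₂ = 17, y₂ ≡ 10 mod 13. k = 4×13×4 + 8×17×10 ≡ 21 mod 221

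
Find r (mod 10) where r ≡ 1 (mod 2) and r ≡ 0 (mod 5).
M = 2 × 5 = 10. M₁ = 5, y₁ ≡ 1 (mod 2). M₂ = 2, y₂ ≡ 3 (mod 5). r = 1×5×1 + 0×2×3 ≡ 5 (mod 10)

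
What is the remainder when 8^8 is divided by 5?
Using Fermat: 8^{4} ≡ 1 (mod 5). 8 ≡ 0 (mod 4). So 8^{8} ≡ 8^{0} ≡ 1 (mod 5)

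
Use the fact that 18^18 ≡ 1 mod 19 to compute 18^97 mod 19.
By Fermat: 18^{18} ≡ 1 mod 19. 97 = 5×18 + 7. So 18^{97} ≡ 18^{7} ≡ 18 mod 19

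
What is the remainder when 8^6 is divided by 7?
Using Fermat: 8^{6} ≡ 1 (mod 7). 6 ≡ 0 (mod 6). So 8^{6} ≡ 8^{0} ≡ 1 (mod 7)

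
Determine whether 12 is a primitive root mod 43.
ord_43(12) divides 42. For each prime q|42: 12^{21}≡42, 12^{14}≡36, 12^{6}≡21, none ≡ 1. So 12 has order 42 and is a primitive root mod 43.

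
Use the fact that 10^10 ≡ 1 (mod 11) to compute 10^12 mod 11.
By Fermat: 10^{10} ≡ 1 (mod 11). So 10^{12} = 10^{10} · 10^{2} ≡ 10^{2} ≡ 1 (mod 11)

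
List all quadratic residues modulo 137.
Squares in Z_137*: {1, 2, 4, 7, 8, 9, 11, 14, 15, 16, 17, 18, 19, 22, 25, 28, 30, 32, 34, 36, 37, 38, 39, 44, 49, 50, 56, 59, 60, 61, 63, 64, 65, 68, 69, 72, 73, 74, 76, 77, 78, 81, 87, 88, 93, 98, 99, 100, 101, 103, 105, 107, 109, 112, 115, 118, 119, 120, 121, 122, 123, 126, 128, 129, 130, 133, 135, 136}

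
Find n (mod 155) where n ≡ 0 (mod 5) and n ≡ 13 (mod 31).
M = 5 × 31 = 155. M₁ = 31, y₁ ≡ 1 (mod 5). M₂ = 5, y₂ ≡ 25 (mod 31). n = 0×31×1 + 13×5×25 ≡ 75 (mod 155)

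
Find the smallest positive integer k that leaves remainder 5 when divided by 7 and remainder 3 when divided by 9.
M = 7 × 9 = 63. M₁ = 9, y₁ ≡ 4 (mod 7). M₂ = 7, y₂ ≡ 4 (mod 9). k = 5×9×4 + 3×7×4 ≡ 12 (mod 63)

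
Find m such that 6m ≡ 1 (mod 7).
Since 7 is prime, by Fermat 6^(-1) ≡ 6^{5} ≡ 6 (mod 7). Verify: 6 × 6 = 36 ≡ 1 (mod 7)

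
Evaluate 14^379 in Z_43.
Using Fermat: 14^{42} ≡ 1 mod 43. 379 ≡ 1 mod 42. So 14^{379} ≡ 14^{1} ≡ 14 mod 43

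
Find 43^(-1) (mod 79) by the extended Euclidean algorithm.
Extended GCD: 43(-11) + 79(6) = 1. So 43^(-1) ≡ -11 ≡ 68 (mod 79). Verify: 43 × 68 = 2924 ≡ 1 (mod 79)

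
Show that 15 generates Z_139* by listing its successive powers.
15^1, 15^2, ..., 15^{138} mod 139: [15, 86, 39, 29, 18, 131, 19, 7, 105, 46, 134, 64, 126, 83, 133, 49, 40, 44, 104, 31, 48, 25, 97, 65, 2, 30, 33, 78, 58, 36, 123, 38, 14, 71, 92, 129, 128, 113, 27, 127, 98, 80, 88, 69, 62, 96, 50, 55, 130, 4, 60, 66, 17, 116, 72, 107, 76, 28, 3, 45, 119, 117, 87, 54, 115, 57, 21, 37, 138, 124, 53, 100, 110, 121, 8, 120, 132, 34, 93, 5, 75, 13, 56, 6, 90, 99, 95, 35, 108, 91, 114, 42, 74, 137, 109, 106, 61, 81, 103, 16, 101, 125, 68, 47, 10, 11, 26, 112, 12, 41, 59, 51, 70, 77, 43, 89, 84, 9, 135, 79, 73, 122, 23, 67, 32, 63, 111, 136, 94, 20, 22, 52, 85, 24, 82, 118, 102, 1]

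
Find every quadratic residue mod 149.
Squares in Z_149*: {1, 4, 5, 6, 7, 9, 16, 17, 19, 20, 22, 24, 25, 26, 28, 29, 30, 31, 33, 35, 36, 37, 39, 42, 45, 46, 47, 49, 53, 54, 61, 63, 64, 67, 68, 69, 73, 76, 80, 81, 82, 85, 86, 88, 95, 96, 100, 102, 103, 104, 107, 110, 112, 113, 114, 116, 118, 119, 120, 121, 123, 124, 125, 127, 129, 130, 132, 133, 140, 142, 143, 144, 145, 148}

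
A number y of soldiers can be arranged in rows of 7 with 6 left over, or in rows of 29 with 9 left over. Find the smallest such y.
M = 7 × 29 = 203. M₁ = 29, y₁ ≡ 1 (mod 7). M₂ = 7, y₂ ≡ 25 (mod 29). y = 6×29×1 + 9×7×25 ≡ 125 (mod 203)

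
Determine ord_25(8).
Powers of 8 mod 25: 8^1≡8, 8^2≡14, 8^3≡12, 8^4≡21, 8^5≡18, 8^6≡19, 8^7≡2, 8^8≡16, 8^9≡3, 8^10≡24, 8^11≡17, 8^12≡11, 8^13≡13, 8^14≡4, 8^15≡7, 8^16≡6, 8^17≡23, 8^18≡9, 8^19≡22, 8^20≡1. ord_25(8) = 20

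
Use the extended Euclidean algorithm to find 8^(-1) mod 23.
Extended GCD: 8(3) + 23(-1) = 1. So 8^(-1) ≡ 3 (mod 23). Verify: 8 × 3 = 24 ≡ 1 (mod 23)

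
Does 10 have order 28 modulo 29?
ord_29(10) divides 28. For each prime q|28: 10^{14}≡28, 10^{4}≡24, none ≡ 1. So 10 has order 28 and is a primitive root mod 29.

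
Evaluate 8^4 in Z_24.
8^{4} = 4096 ≡ 16 (mod 24)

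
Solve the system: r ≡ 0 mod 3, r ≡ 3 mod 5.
M = 3 × 5 = 15. M₁ = 5, y₁ ≡ 2 mod 3. M₂ = 3, y₂ ≡ 2 mod 5. r = 0×5×2 + 3×3×2 ≡ 3 mod 15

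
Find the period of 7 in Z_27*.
Powers of 7 mod 27: 7^1≡7, 7^2≡22, 7^3≡19, 7^4≡25, 7^5≡13, 7^6≡10, 7^7≡16, 7^8≡4, 7^9≡1. So the order of 7 is 9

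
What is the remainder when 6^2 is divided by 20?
6^{2} = 36 ≡ 16 mod 20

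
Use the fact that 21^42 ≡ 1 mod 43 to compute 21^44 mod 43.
By Fermat: 21^{42} ≡ 1 mod 43. So 21^{44} = 21^{42} · 21^{2} ≡ 21^{2} ≡ 11 mod 43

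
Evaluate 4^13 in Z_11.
Using Fermat: 4^{10} ≡ 1 (mod 11). 13 ≡ 3 (mod 10). So 4^{13} ≡ 4^{3} ≡ 9 (mod 11)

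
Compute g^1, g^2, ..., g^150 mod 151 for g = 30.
30^1, 30^2, ..., 30^{150} mod 151: [30, 145, 122, 36, 23, 86, 13, 88, 73, 76, 15, 148, 61, 18, 87, 43, 82, 44, 112, 38, 83, 74, 106, 9, 119, 97, 41, 22, 56, 19, 117, 37, 53, 80, 135, 124, 96, 11, 28, 85, 134, 94, 102, 40, 143, 62, 48, 81, 14, 118, 67, 47, 51, 20, 147, 31, 24, 116, 7, 59, 109, 99, 101, 10, 149, 91, 12, 58, 79, 105, 130, 125, 126, 5, 150, 121, 6, 29, 115, 128, 65, 138, 63, 78, 75, 136, 3, 90, 133, 64, 108, 69, 107, 39, 113, 68, 77, 45, 142, 32, 54, 110, 129, 95, 132, 34, 114, 98, 71, 16, 27, 55, 140, 123, 66, 17, 57, 49, 111, 8, 89, 103, 70, 137, 33, 84, 104, 100, 131, 4, 120, 127, 35, 144, 92, 42, 52, 50, 141, 2, 60, 139, 93, 72, 46, 21, 26, 25, 146, 1]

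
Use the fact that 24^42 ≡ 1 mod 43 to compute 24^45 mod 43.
By Fermat: 24^{42} ≡ 1 mod 43. So 24^{45} = 24^{42} · 24^{3} ≡ 24^{3} ≡ 21 mod 43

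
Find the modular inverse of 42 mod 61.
Since 61 is prime, by Fermat 42^(-1) ≡ 42^{59} ≡ 16 mod 61. Verify: 42 × 16 = 672 ≡ 1 mod 61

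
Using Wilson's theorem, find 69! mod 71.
(70)! = (69)! × (70) ≡ -1 (mod 71). So (69)! ≡ -1 × (70)^(-1) ≡ (-1)×(-1) = 1 (mod 71)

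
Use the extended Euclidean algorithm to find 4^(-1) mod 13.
Extended GCD: 4(-3) + 13(1) = 1. So 4^(-1) ≡ -3 ≡ 10 mod 13. Verify: 4 × 10 = 40 ≡ 1 mod 13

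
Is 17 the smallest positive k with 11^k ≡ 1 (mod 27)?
Powers of 11 mod 27: 11^1≡11, 11^2≡13, 11^3≡8, 11^4≡7, 11^5≡23, 11^6≡10, 11^7≡2, 11^8≡22, 11^9≡26, 11^10≡16, 11^11≡14, 11^12≡19, 11^13≡20, 11^14≡4, 11^15≡17, 11^16≡25, 11^17≡5, 11^18≡1. 11^17≡5≢1, so ord ≠ 17. No, the actual order is 18.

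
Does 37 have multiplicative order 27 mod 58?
Powers of 37 mod 58: 37^1≡37, 37^2≡35, 37^3≡19, 37^4≡7, 37^5≡27, 37^6≡13, 37^7≡17, 37^8≡49, 37^9≡15, 37^10≡33, 37^11≡3, 37^12≡53, 37^13≡47, 37^14≡57, 37^15≡21, 37^16≡23, 37^17≡39, 37^18≡51, 37^19≡31, 37^20≡45, 37^21≡41, 37^22≡9, 37^23≡43, 37^24≡25, 37^25≡55, 37^26≡5, 37^27≡11, 37^28≡1. 37^27≡11≢1, so ord ≠ 27. No, the actual order is 28.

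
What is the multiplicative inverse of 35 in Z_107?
Since 107 is prime, by Fermat 35^(-1) ≡ 35^{105} ≡ 52 (mod 107). Verify: 35 × 52 = 1820 ≡ 1 (mod 107)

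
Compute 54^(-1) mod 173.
Since 173 is prime, by Fermat 54^(-1) ≡ 54^{171} ≡ 157 mod 173. Verify: 54 × 157 = 8478 ≡ 1 mod 173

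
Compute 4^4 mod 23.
4^{4} = 256 ≡ 3 (mod 23)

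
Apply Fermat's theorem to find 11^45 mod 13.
By Fermat: 11^{12} ≡ 1 mod 13. 45 = 3×12 + 9. So 11^{45} ≡ 11^{9} ≡ 8 mod 13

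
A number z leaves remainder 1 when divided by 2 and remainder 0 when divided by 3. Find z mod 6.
M = 2 × 3 = 6. M₁ = 3, y₁ ≡ 1 mod 2. M₂ = 2, y₂ ≡ 2 mod 3. z = 1×3×1 + 0×2×2 ≡ 3 mod 6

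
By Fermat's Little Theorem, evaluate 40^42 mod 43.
By Fermat's Little Theorem, 40^{42} ≡ 1 mod 43 since 43 is prime and gcd(40, 43) = 1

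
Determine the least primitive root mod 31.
g = 3. For each prime q|30: 3^{15}≡30, 3^{10}≡25, 3^{6}≡16, none ≡ 1, so ord_31(3) = 30 and 3 is a primitive root.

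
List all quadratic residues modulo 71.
QRs mod 71: {1, 2, 3, 4, 5, 6, 8, 9, 10, 12, 15, 16, 18, 19, 20, 24, 25, 27, 29, 30, 32, 36, 37, 38, 40, 43, 45, 48, 49, 50, 54, 57, 58, 60, 64}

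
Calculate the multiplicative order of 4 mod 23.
Powers of 4 mod 23: 4^1≡4, 4^2≡16, 4^3≡18, 4^4≡3, 4^5≡12, 4^6≡2, 4^7≡8, 4^8≡9, 4^9≡13, 4^10≡6, 4^11≡1. So the order of 4 is 11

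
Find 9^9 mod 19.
By repeated squaring mod 19: 9^{1}≡9, 9^{2}≡5, 9^{4}≡6, 9^{8}≡17. Then 9^{9} = 9^{8+1} ≡ 17 × 9 ≡ 1 mod 19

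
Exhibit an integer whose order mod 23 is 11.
2 has order 11 mod 23 since 2^{11} ≡ 1 (mod 23) and no smaller power works.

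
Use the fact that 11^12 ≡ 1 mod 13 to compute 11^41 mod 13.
By Fermat: 11^{12} ≡ 1 mod 13. 41 = 3×12 + 5. So 11^{41} ≡ 11^{5} ≡ 7 mod 13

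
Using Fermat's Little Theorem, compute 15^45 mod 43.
By Fermat: 15^{42} ≡ 1 mod 43. So 15^{45} = 15^{42} · 15^{3} ≡ 15^{3} ≡ 21 mod 43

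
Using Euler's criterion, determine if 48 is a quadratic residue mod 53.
By Euler's criterion: 48^{26} ≡ 52 mod 53. Since this equals -1 (≡ 52), 48 is not a QR.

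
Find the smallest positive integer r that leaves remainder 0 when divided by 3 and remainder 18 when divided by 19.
M = 3 × 19 = 57. M₁ = 19, y₁ ≡ 1 (mod 3). M₂ = 3, y₂ ≡ 13 (mod 19). r = 0×19×1 + 18×3×13 ≡ 18 (mod 57)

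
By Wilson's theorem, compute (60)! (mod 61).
By Wilson's theorem, (60)! ≡ -1 ≡ 60 (mod 61)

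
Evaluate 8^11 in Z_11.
Using Fermat: 8^{10} ≡ 1 mod 11. 11 ≡ 1 mod 10. So 8^{11} ≡ 8^{1} ≡ 8 mod 11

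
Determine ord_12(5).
Powers of 5 mod 12: 5^1≡5, 5^2≡1. Order = 2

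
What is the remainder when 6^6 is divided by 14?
By repeated squaring mod 14: 6^{1}≡6, 6^{2}≡8, 6^{4}≡8. Then 6^{6} = 6^{4+2} ≡ 8 × 8 ≡ 8 mod 14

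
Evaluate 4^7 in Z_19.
By repeated squaring mod 19: 4^{1}≡4, 4^{2}≡16, 4^{4}≡9. Then 4^{7} = 4^{4+2+1} ≡ 9 × 16 × 4 ≡ 6 mod 19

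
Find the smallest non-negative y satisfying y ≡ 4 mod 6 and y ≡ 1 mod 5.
M = 6 × 5 = 30. M₁ = 5, y₁ ≡ 5 mod 6. M₂ = 6, y₂ ≡ 1 mod 5. y = 4×5×5 + 1×6×1 ≡ 16 mod 30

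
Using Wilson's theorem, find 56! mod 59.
(58)! = (56)! × (57) × (58) ≡ -1 (mod 59). So (56)! ≡ -1 × [(58)(57)]^(-1) ≡ 29 (mod 59)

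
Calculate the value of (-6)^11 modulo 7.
Using Fermat: (-6)^{6} ≡ 1 (mod 7). 11 ≡ 5 (mod 6). So (-6)^{11} ≡ (-6)^{5} ≡ 1 (mod 7)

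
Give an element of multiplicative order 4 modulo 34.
13 has order 4 mod 34 since 13^{4} ≡ 1 mod 34 and no smaller power works.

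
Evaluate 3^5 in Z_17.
By repeated squaring (mod 17): 3^{1}≡3, 3^{2}≡9, 3^{4}≡13. Then 3^{5} = 3^{4+1} ≡ 13 × 3 ≡ 5 (mod 17)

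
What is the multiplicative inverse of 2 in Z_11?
Since 11 is prime, by Fermat 2^(-1) ≡ 2^{9} ≡ 6 (mod 11). Verify: 2 × 6 = 12 ≡ 1 (mod 11)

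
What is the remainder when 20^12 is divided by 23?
By repeated squaring (mod 23): 20^{1}≡20, 20^{2}≡9, 20^{4}≡12, 20^{8}≡6. Then 20^{12} = 20^{8+4} ≡ 6 × 12 ≡ 3 (mod 23)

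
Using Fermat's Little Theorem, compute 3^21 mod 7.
By Fermat: 3^{6} ≡ 1 mod 7. 21 = 3×6 + 3. So 3^{21} ≡ 3^{3} ≡ 6 mod 7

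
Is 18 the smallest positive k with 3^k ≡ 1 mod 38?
Powers of 3 mod 38: 3^1≡3, 3^2≡9, 3^3≡27, 3^4≡5, 3^5≡15, 3^6≡7, 3^7≡21, 3^8≡25, 3^9≡37, 3^10≡35, 3^11≡29, 3^12≡11, 3^13≡33, 3^14≡23, 3^15≡31, 3^16≡17, 3^17≡13, 3^18≡1. First k with 3^k≡1 is k=18. Yes, ord_38(3) = 18.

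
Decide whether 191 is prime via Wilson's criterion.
(190)! mod 191 = 190. Since 190 ≡ -1 (mod 191), 191 is prime.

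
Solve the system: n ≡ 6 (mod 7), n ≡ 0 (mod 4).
M = 7 × 4 = 28. M₁ = 4, y₁ ≡ 2 (mod 7). M₂ = 7, y₂ ≡ 3 (mod 4). n = 6×4×2 + 0×7×3 ≡ 20 (mod 28)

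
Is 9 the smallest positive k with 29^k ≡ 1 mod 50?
Powers of 29 mod 50: 29^1≡29, 29^2≡41, 29^3≡39, 29^4≡31, 29^5≡49, 29^6≡21, 29^7≡9, 29^8≡11, 29^9≡19, 29^10≡1. 29^9≡19≢1, so ord ≠ 9. No, the actual order is 10.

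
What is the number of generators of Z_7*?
There are φ(7-1) = φ(6) = 2 primitive roots modulo 7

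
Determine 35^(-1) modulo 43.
Since 43 is prime, by Fermat 35^(-1) ≡ 35^{41} ≡ 16 (mod 43). Verify: 35 × 16 = 560 ≡ 1 (mod 43)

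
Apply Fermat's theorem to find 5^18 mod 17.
By Fermat: 5^{16} ≡ 1 mod 17. So 5^{18} = 5^{16} · 5^{2} ≡ 5^{2} ≡ 8 mod 17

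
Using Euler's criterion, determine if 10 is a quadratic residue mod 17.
By Euler's criterion: 10^{8} ≡ 16 mod 17. Since this equals -1 (≡ 16), 10 is not a QR.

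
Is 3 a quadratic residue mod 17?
By Euler's criterion: 3^{8} ≡ 16 mod 17. Since this equals -1 (≡ 16), 3 is not a QR.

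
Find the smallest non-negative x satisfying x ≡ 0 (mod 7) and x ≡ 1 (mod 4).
M = 7 × 4 = 28. M₁ = 4, y₁ ≡ 2 (mod 7). M₂ = 7, y₂ ≡ 3 (mod 4). x = 0×4×2 + 1×7×3 ≡ 21 (mod 28)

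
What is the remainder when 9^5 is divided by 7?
By repeated squaring mod 7: 9^{1}≡2, 9^{2}≡4, 9^{4}≡2. Then 9^{5} = 9^{4+1} ≡ 2 × 2 ≡ 4 mod 7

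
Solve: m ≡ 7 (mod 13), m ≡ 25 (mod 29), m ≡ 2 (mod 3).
M = 13 × 29 × 3 = 1131. M₁ = 87, y₁ ≡ 3 (mod 13). M₂ = 39, y₂ ≡ 3 (mod 29). M₃ = 377, y₃ ≡ 2 (mod 3). m = 7×87×3 + 25×39×3 + 2×377×2 ≡ 605 (mod 1131)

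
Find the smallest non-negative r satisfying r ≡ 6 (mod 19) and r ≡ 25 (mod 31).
M = 19 × 31 = 589. M₁ = 31, y₁ ≡ 8 (mod 19). M₂ = 19, y₂ ≡ 18 (mod 31). r = 6×31×8 + 25×19×18 ≡ 25 (mod 589)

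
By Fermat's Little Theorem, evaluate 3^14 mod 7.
By Fermat: 3^{6} ≡ 1 (mod 7). 14 = 2×6 + 2. So 3^{14} ≡ 3^{2} ≡ 2 (mod 7)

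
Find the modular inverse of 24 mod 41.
Since 41 is prime, by Fermat 24^(-1) ≡ 24^{39} ≡ 12 mod 41. Verify: 24 × 12 = 288 ≡ 1 mod 41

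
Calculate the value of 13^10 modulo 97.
By repeated squaring mod 97: 13^{1}≡13, 13^{2}≡72, 13^{4}≡43, 13^{8}≡6. Then 13^{10} = 13^{8+2} ≡ 6 × 72 ≡ 44 mod 97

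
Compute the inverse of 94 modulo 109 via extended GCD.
Extended GCD: 94(29) + 109(-25) = 1. So 94^(-1) ≡ 29 (mod 109). Verify: 94 × 29 = 2726 ≡ 1 (mod 109)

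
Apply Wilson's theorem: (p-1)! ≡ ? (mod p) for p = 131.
By Wilson's theorem, (130)! ≡ -1 ≡ 130 (mod 131)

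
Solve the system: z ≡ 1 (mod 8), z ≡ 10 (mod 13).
M = 8 × 13 = 104. M₁ = 13, y₁ ≡ 5 (mod 8). M₂ = 8, y₂ ≡ 5 (mod 13). z = 1×13×5 + 10×8×5 ≡ 49 (mod 104)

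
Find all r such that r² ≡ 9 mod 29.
The square roots of 9 mod 29 are 26 and 3. Verify: 26² = 676 ≡ 9 mod 29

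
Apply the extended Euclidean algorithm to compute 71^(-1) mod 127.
Extended GCD: 71(34) + 127(-19) = 1. So 71^(-1) ≡ 34 (mod 127). Verify: 71 × 34 = 2414 ≡ 1 (mod 127)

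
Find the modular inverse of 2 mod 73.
Since 73 is prime, by Fermat 2^(-1) ≡ 2^{71} ≡ 37 mod 73. Verify: 2 × 37 = 74 ≡ 1 mod 73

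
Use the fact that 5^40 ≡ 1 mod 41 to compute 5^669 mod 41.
By Fermat: 5^{40} ≡ 1 mod 41. 669 ≡ 29 mod 40. So 5^{669} ≡ 5^{29} ≡ 8 mod 41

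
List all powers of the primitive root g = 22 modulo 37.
22^1, 22^2, ..., 22^{36} mod 37: [22, 3, 29, 9, 13, 27, 2, 7, 6, 21, 18, 26, 17, 4, 14, 12, 5, 36, 15, 34, 8, 28, 24, 10, 35, 30, 31, 16, 19, 11, 20, 33, 23, 25, 32, 1]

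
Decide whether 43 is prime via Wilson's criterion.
(42)! mod 43 = 42. Since 42 ≡ -1 (mod 43), 43 is prime.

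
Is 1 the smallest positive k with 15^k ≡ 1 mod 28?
Powers of 15 mod 28: 15^1≡15, 15^2≡1. 15^1≡15≢1, so ord ≠ 1. No, the actual order is 2.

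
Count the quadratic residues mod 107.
For prime 107, there are (p-1)/2 = (107-1)/2 = 53 quadratic residues (excluding 0).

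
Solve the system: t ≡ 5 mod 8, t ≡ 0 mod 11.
M = 8 × 11 = 88. M₁ = 11, y₁ ≡ 3 mod 8. M₂ = 8, y₂ ≡ 7 mod 11. t = 5×11×3 + 0×8×7 ≡ 77 mod 88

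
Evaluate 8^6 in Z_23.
By repeated squaring mod 23: 8^{1}≡8, 8^{2}≡18, 8^{4}≡2. Then 8^{6} = 8^{4+2} ≡ 2 × 18 ≡ 13 mod 23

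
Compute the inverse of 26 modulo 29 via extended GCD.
Extended GCD: 26(-10) + 29(9) = 1. So 26^(-1) ≡ -10 ≡ 19 (mod 29). Verify: 26 × 19 = 494 ≡ 1 (mod 29)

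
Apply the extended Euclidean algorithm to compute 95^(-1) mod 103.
Extended GCD: 95(-13) + 103(12) = 1. So 95^(-1) ≡ -13 ≡ 90 mod 103. Verify: 95 × 90 = 8550 ≡ 1 mod 103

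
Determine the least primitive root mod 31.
g = 3. For each prime q|30: 3^{15}≡30, 3^{10}≡25, 3^{6}≡16, none ≡ 1, so ord_31(3) = 30 and 3 is a primitive root.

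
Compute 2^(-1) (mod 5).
Since 5 is prime, by Fermat 2^(-1) ≡ 2^{3} ≡ 3 (mod 5). Verify: 2 × 3 = 6 ≡ 1 (mod 5)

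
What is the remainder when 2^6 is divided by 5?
Using Fermat: 2^{4} ≡ 1 (mod 5). 6 ≡ 2 (mod 4). So 2^{6} ≡ 2^{2} ≡ 4 (mod 5)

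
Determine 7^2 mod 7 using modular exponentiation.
7^{2} = 49 ≡ 0 mod 7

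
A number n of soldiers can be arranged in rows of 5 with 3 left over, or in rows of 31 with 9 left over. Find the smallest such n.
M = 5 × 31 = 155. M₁ = 31, y₁ ≡ 1 (mod 5). M₂ = 5, y₂ ≡ 25 (mod 31). n = 3×31×1 + 9×5×25 ≡ 133 (mod 155)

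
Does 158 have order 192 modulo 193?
158^{64} ≡ 1 mod 193 and 64 < 192, so ord_193(158) = 64 ≠ 192 and 158 is not a primitive root.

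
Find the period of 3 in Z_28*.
Powers of 3 mod 28: 3^1≡3, 3^2≡9, 3^3≡27, 3^4≡25, 3^5≡19, 3^6≡1. Order = 6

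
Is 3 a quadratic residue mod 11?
By Euler's criterion: 3^{5} ≡ 1 (mod 11). Since this equals 1, 3 is a QR.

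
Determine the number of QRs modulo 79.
The squaring map on Z_79* is 2-to-1, so there are (78)/2 = 39 QRs.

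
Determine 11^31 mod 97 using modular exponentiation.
By repeated squaring mod 97: 11^{1}≡11, 11^{2}≡24, 11^{4}≡91, 11^{8}≡36, 11^{16}≡35. Then 11^{31} = 11^{16+8+4+2+1} ≡ 35 × 36 × 91 × 24 × 11 ≡ 32 mod 97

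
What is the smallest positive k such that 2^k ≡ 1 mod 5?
Powers of 2 mod 5: 2^1≡2, 2^2≡4, 2^3≡3, 2^4≡1. Order = 4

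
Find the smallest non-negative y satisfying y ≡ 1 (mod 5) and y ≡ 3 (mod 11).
M = 5 × 11 = 55. M₁ = 11, y₁ ≡ 1 (mod 5). M₂ = 5, y₂ ≡ 9 (mod 11). y = 1×11×1 + 3×5×9 ≡ 36 (mod 55)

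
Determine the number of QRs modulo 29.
The squaring map on Z_29* is 2-to-1, so there are (28)/2 = 14 QRs.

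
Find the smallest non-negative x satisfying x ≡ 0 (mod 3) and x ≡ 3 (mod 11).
M = 3 × 11 = 33. M₁ = 11, y₁ ≡ 2 (mod 3). M₂ = 3, y₂ ≡ 4 (mod 11). x = 0×11×2 + 3×3×4 ≡ 3 (mod 33)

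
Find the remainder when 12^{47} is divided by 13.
By Fermat: 12^{12} ≡ 1 (mod 13). 47 = 3×12 + 11. So 12^{47} ≡ 12^{11} ≡ 12 (mod 13)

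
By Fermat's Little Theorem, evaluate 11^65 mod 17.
By Fermat: 11^{16} ≡ 1 (mod 17). 65 = 4×16 + 1. So 11^{65} ≡ 11^{1} ≡ 11 (mod 17)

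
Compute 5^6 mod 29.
By repeated squaring (mod 29): 5^{1}≡5, 5^{2}≡25, 5^{4}≡16. Then 5^{6} = 5^{4+2} ≡ 16 × 25 ≡ 23 (mod 29)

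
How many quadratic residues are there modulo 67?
For prime 67, there are (p-1)/2 = (67-1)/2 = 33 quadratic residues (excluding 0).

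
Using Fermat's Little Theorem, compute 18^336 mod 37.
By Fermat: 18^{36} ≡ 1 (mod 37). 336 ≡ 12 (mod 36). So 18^{336} ≡ 18^{12} ≡ 10 (mod 37)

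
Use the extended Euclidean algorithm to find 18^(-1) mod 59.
Extended GCD: 18(23) + 59(-7) = 1. So 18^(-1) ≡ 23 mod 59. Verify: 18 × 23 = 414 ≡ 1 mod 59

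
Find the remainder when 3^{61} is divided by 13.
By Fermat: 3^{12} ≡ 1 mod 13. 61 = 5×12 + 1. So 3^{61} ≡ 3^{1} ≡ 3 mod 13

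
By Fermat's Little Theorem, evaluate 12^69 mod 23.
By Fermat: 12^{22} ≡ 1 mod 23. 69 = 3×22 + 3. So 12^{69} ≡ 12^{3} ≡ 3 mod 23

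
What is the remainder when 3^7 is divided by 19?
By repeated squaring (mod 19): 3^{1}≡3, 3^{2}≡9, 3^{4}≡5. Then 3^{7} = 3^{4+2+1} ≡ 5 × 9 × 3 ≡ 2 (mod 19)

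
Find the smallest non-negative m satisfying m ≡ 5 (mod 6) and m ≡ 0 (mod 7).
M = 6 × 7 = 42. M₁ = 7, y₁ ≡ 1 (mod 6). M₂ = 6, y₂ ≡ 6 (mod 7). m = 5×7×1 + 0×6×6 ≡ 35 (mod 42)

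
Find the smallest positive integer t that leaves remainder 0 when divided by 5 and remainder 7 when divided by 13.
M = 5 × 13 = 65. M₁ = 13, y₁ ≡ 2 mod 5. M₂ = 5, y₂ ≡ 8 mod 13. t = 0×13×2 + 7×5×8 ≡ 20 mod 65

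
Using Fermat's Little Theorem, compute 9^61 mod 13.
By Fermat: 9^{12} ≡ 1 mod 13. 61 = 5×12 + 1. So 9^{61} ≡ 9^{1} ≡ 9 mod 13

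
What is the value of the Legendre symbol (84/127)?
(84/127) = 84^{63} mod 127 = 1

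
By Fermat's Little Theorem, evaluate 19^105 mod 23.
By Fermat: 19^{22} ≡ 1 mod 23. 105 = 4×22 + 17. So 19^{105} ≡ 19^{17} ≡ 21 mod 23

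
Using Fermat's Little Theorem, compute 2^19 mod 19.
By Fermat: 2^{18} ≡ 1 (mod 19). So 2^{19} = 2^{18} · 2^{1} ≡ 2^{1} ≡ 2 (mod 19)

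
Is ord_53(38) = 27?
Powers of 38 mod 53: 38^1≡38, 38^2≡13, 38^3≡17, 38^4≡10, 38^5≡9, 38^6≡24, 38^7≡11, 38^8≡47, 38^9≡37, 38^10≡28, 38^11≡4, 38^12≡46, 38^13≡52, 38^14≡15, 38^15≡40, 38^16≡36, 38^17≡43, 38^18≡44, 38^19≡29, 38^20≡42, 38^21≡6, 38^22≡16, 38^23≡25, 38^24≡49, 38^25≡7, 38^26≡1. Already 38^26≡1, so the order is 26 < 27. No, the actual order is 26.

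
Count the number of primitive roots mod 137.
There are φ(137-1) = φ(136) = 64 primitive roots modulo 137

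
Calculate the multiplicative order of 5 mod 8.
Powers of 5 mod 8: 5^1≡5, 5^2≡1. Order = 2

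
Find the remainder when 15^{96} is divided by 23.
By Fermat: 15^{22} ≡ 1 mod 23. 96 = 4×22 + 8. So 15^{96} ≡ 15^{8} ≡ 4 mod 23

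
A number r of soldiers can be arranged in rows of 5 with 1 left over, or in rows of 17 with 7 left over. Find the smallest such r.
M = 5 × 17 = 85. M₁ = 17, y₁ ≡ 3 mod 5. M₂ = 5, y₂ ≡ 7 mod 17. r = 1×17×3 + 7×5×7 ≡ 41 mod 85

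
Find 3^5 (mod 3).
By repeated squaring (mod 3): 3^{1}≡0, 3^{2}≡0, 3^{4}≡0. Then 3^{5} = 3^{4+1} ≡ 0 × 0 ≡ 0 (mod 3)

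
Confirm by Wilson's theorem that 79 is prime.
(78)! mod 79 = 78. Since this equals -1 (mod 79), Wilson confirms 79 is prime.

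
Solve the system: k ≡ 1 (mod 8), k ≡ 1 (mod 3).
M = 8 × 3 = 24. M₁ = 3, y₁ ≡ 3 (mod 8). M₂ = 8, y₂ ≡ 2 (mod 3). k = 1×3×3 + 1×8×2 ≡ 1 (mod 24)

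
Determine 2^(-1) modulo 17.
Since 17 is prime, by Fermat 2^(-1) ≡ 2^{15} ≡ 9 (mod 17). Verify: 2 × 9 = 18 ≡ 1 (mod 17)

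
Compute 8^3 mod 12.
8^{3} = 512 ≡ 8 mod 12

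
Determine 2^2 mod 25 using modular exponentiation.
2^{2} = 4 ≡ 4 (mod 25)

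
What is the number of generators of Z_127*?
There are φ(127-1) = φ(126) = 36 primitive roots modulo 127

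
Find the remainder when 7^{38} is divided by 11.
By Fermat: 7^{10} ≡ 1 mod 11. 38 = 3×10 + 8. So 7^{38} ≡ 7^{8} ≡ 9 mod 11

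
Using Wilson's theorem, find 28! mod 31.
(30)! = (28)! × (29) × (30) ≡ -1 mod 31. So (28)! ≡ -1 × [(30)(29)]^(-1) ≡ 15 mod 31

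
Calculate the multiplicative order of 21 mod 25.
Powers of 21 mod 25: 21^1≡21, 21^2≡16, 21^3≡11, 21^4≡6, 21^5≡1. So the order of 21 is 5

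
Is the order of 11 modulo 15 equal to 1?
Powers of 11 mod 15: 11^1≡11, 11^2≡1. 11^1≡11≢1, so ord ≠ 1. No, the actual order is 2.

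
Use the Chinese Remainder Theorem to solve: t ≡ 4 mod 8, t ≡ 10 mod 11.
M = 8 × 11 = 88. M₁ = 11, y₁ ≡ 3 mod 8. M₂ = 8, y₂ ≡ 7 mod 11. t = 4×11×3 + 10×8×7 ≡ 76 mod 88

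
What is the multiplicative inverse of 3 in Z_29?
Since 29 is prime, by Fermat 3^(-1) ≡ 3^{27} ≡ 10 mod 29. Verify: 3 × 10 = 30 ≡ 1 mod 29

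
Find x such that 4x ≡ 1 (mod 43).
Since 43 is prime, by Fermat 4^(-1) ≡ 4^{41} ≡ 11 (mod 43). Verify: 4 × 11 = 44 ≡ 1 (mod 43)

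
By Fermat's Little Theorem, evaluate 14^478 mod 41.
By Fermat: 14^{40} ≡ 1 mod 41. 478 ≡ 38 mod 40. So 14^{478} ≡ 14^{38} ≡ 9 mod 41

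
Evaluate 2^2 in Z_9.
2^{2} = 4 ≡ 4 (mod 9)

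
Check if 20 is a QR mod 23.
By Euler's criterion: 20^{11} ≡ 22 mod 23. Since this equals -1 (≡ 22), 20 is not a QR.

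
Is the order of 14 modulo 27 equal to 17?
Powers of 14 mod 27: 14^1≡14, 14^2≡7, 14^3≡17, 14^4≡22, 14^5≡11, 14^6≡19, 14^7≡23, 14^8≡25, 14^9≡26, 14^10≡13, 14^11≡20, 14^12≡10, 14^13≡5, 14^14≡16, 14^15≡8, 14^16≡4, 14^17≡2, 14^18≡1. 14^17≡2≢1, so ord ≠ 17. No, the actual order is 18.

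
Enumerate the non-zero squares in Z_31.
Squares in Z_31*: {1, 2, 4, 5, 7, 8, 9, 10, 14, 16, 18, 19, 20, 25, 28}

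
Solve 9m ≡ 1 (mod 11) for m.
Since 11 is prime, by Fermat 9^(-1) ≡ 9^{9} ≡ 5 (mod 11). Verify: 9 × 5 = 45 ≡ 1 (mod 11)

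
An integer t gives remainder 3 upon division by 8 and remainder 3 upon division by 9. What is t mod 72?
M = 8 × 9 = 72. M₁ = 9, y₁ ≡ 1 mod 8. M₂ = 8, y₂ ≡ 8 mod 9. t = 3×9×1 + 3×8×8 ≡ 3 mod 72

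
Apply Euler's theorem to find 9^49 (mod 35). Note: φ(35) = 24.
By Euler: 9^{24} ≡ 1 (mod 35) since gcd(9, 35) = 1. 49 = 2×24 + 1. So 9^{49} ≡ 9^{1} ≡ 9 (mod 35)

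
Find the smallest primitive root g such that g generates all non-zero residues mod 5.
g = 2. For each prime q|4: 2^{2}≡4, none ≡ 1, so ord_5(2) = 4 and 2 is a primitive root.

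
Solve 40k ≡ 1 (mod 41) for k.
Since 41 is prime, by Fermat 40^(-1) ≡ 40^{39} ≡ 40 (mod 41). Verify: 40 × 40 = 1600 ≡ 1 (mod 41)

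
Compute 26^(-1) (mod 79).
Since 79 is prime, by Fermat 26^(-1) ≡ 26^{77} ≡ 76 (mod 79). Verify: 26 × 76 = 1976 ≡ 1 (mod 79)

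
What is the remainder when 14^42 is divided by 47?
By repeated squaring (mod 47): 14^{1}≡14, 14^{2}≡8, 14^{4}≡17, 14^{8}≡7, 14^{16}≡2, 14^{32}≡4. Then 14^{42} = 14^{32+8+2} ≡ 4 × 7 × 8 ≡ 36 (mod 47)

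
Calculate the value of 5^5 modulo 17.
By repeated squaring mod 17: 5^{1}≡5, 5^{2}≡8, 5^{4}≡13. Then 5^{5} = 5^{4+1} ≡ 13 × 5 ≡ 14 mod 17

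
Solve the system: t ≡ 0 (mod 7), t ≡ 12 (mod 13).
M = 7 × 13 = 91. M₁ = 13, y₁ ≡ 6 (mod 7). M₂ = 7, y₂ ≡ 2 (mod 13). t = 0×13×6 + 12×7×2 ≡ 77 (mod 91)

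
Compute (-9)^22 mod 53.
By repeated squaring (mod 53): (-9)^{1}≡44, (-9)^{2}≡28, (-9)^{4}≡42, (-9)^{8}≡15, (-9)^{16}≡13. Then (-9)^{22} = (-9)^{16+4+2} ≡ 13 × 42 × 28 ≡ 24 (mod 53)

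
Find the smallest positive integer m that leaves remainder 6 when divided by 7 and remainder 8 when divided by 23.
M = 7 × 23 = 161. M₁ = 23, y₁ ≡ 4 (mod 7). M₂ = 7, y₂ ≡ 10 (mod 23). m = 6×23×4 + 8×7×10 ≡ 146 (mod 161)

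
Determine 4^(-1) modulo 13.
Since 13 is prime, by Fermat 4^(-1) ≡ 4^{11} ≡ 10 mod 13. Verify: 4 × 10 = 40 ≡ 1 mod 13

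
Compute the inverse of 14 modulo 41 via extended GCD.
Extended GCD: 14(3) + 41(-1) = 1. So 14^(-1) ≡ 3 (mod 41). Verify: 14 × 3 = 42 ≡ 1 (mod 41)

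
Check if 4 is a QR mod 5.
By Euler's criterion: 4^{2} ≡ 1 (mod 5). Since this equals 1, 4 is a QR.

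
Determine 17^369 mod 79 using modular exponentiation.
Using Fermat: 17^{78} ≡ 1 (mod 79). 369 ≡ 57 (mod 78). So 17^{369} ≡ 17^{57} ≡ 69 (mod 79)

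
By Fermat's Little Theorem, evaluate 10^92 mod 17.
By Fermat: 10^{16} ≡ 1 mod 17. 92 = 5×16 + 12. So 10^{92} ≡ 10^{12} ≡ 13 mod 17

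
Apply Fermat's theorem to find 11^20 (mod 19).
By Fermat: 11^{18} ≡ 1 (mod 19). So 11^{20} = 11^{18} · 11^{2} ≡ 11^{2} ≡ 7 (mod 19)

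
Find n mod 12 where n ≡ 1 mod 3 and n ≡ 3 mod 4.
M = 3 × 4 = 12. M₁ = 4, y₁ ≡ 1 mod 3. M₂ = 3, y₂ ≡ 3 mod 4. n = 1×4×1 + 3×3×3 ≡ 7 mod 12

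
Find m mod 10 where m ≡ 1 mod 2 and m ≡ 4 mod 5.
M = 2 × 5 = 10. M₁ = 5, y₁ ≡ 1 mod 2. M₂ = 2, y₂ ≡ 3 mod 5. m = 1×5×1 + 4×2×3 ≡ 9 mod 10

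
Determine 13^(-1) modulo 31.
Since 31 is prime, by Fermat 13^(-1) ≡ 13^{29} ≡ 12 mod 31. Verify: 13 × 12 = 156 ≡ 1 mod 31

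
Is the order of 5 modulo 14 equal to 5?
Powers of 5 mod 14: 5^1≡5, 5^2≡11, 5^3≡13, 5^4≡9, 5^5≡3, 5^6≡1. 5^5≡3≢1, so ord ≠ 5. No, the actual order is 6.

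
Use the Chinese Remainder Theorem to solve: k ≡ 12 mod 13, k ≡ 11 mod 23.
M = 13 × 23 = 299. M₁ = 23, y₁ ≡ 4 mod 13. M₂ = 13, y₂ ≡ 16 mod 23. k = 12×23×4 + 11×13×16 ≡ 103 mod 299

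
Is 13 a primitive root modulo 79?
13^{39} ≡ 1 mod 79 and 39 < 78, so ord_79(13) = 39 ≠ 78 and 13 is not a primitive root.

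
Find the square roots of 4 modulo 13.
The square roots of 4 mod 13 are 11 and 2. Verify: 11² = 121 ≡ 4 mod 13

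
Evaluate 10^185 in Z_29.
Using Fermat: 10^{28} ≡ 1 (mod 29). 185 ≡ 17 (mod 28). So 10^{185} ≡ 10^{17} ≡ 15 (mod 29)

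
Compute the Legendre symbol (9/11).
(9/11) = 9^{5} mod 11 = 1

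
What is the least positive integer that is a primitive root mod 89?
g = 3. Powers: [3, 9, 27, 81, 65, 17, 51, 64, 14, 42, ...] generates all 88 non-zero residues.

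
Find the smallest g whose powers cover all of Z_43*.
g = 3. Powers: [3, 9, 27, 38, 28, 41, 37, ...] generates all 42 non-zero residues.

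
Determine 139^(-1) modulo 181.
Since 181 is prime, by Fermat 139^(-1) ≡ 139^{179} ≡ 56 (mod 181). Verify: 139 × 56 = 7784 ≡ 1 (mod 181)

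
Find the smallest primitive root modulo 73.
g = 5. Powers: [5, 25, 52, 41, 59, 3, 15, 2, 10, 50, ...] generates all 72 non-zero residues.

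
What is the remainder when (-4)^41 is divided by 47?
By repeated squaring (mod 47): (-4)^{1}≡43, (-4)^{2}≡16, (-4)^{4}≡21, (-4)^{8}≡18, (-4)^{16}≡42, (-4)^{32}≡25. Then (-4)^{41} = (-4)^{32+8+1} ≡ 25 × 18 × 43 ≡ 33 (mod 47)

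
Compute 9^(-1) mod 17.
Since 17 is prime, by Fermat 9^(-1) ≡ 9^{15} ≡ 2 mod 17. Verify: 9 × 2 = 18 ≡ 1 mod 17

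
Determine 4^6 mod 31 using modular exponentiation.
By repeated squaring mod 31: 4^{1}≡4, 4^{2}≡16, 4^{4}≡8. Then 4^{6} = 4^{4+2} ≡ 8 × 16 ≡ 4 mod 31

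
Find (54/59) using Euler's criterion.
(54/59) = 54^{29} mod 59 = -1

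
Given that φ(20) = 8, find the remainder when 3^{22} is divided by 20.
By Euler: 3^{8} ≡ 1 (mod 20) since gcd(3, 20) = 1. 22 = 2×8 + 6. So 3^{22} ≡ 3^{6} ≡ 9 (mod 20)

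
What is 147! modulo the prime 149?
(148)! = (147)! × (148) ≡ -1 (mod 149). So (147)! ≡ -1 × (148)^(-1) ≡ (-1)×(-1) = 1 (mod 149)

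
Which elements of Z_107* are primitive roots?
There are φ(106) = 52 primitive roots mod 107: {2, 5, 6, 7, 8, 15, 17, 18, 20, 21, 22, 24, 26, 28, 31, 32, 38, 43, 45, 46, 50, 51, 54, 55, 58, 59, 60, 63, 65, 66, 67, 68, 70, 71, 72, 73, 74, 77, 78, 80, 82, 84, 88, 91, 93, 94, 95, 96, 97, 98, 103, 104}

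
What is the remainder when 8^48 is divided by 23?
Using Fermat: 8^{22} ≡ 1 mod 23. 48 ≡ 4 mod 22. So 8^{48} ≡ 8^{4} ≡ 2 mod 23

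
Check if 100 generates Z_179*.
100^{89} ≡ 1 mod 179 and 89 < 178, so ord_179(100) = 89 ≠ 178 and 100 is not a primitive root.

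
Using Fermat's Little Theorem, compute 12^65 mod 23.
By Fermat: 12^{22} ≡ 1 (mod 23). 65 = 2×22 + 21. So 12^{65} ≡ 12^{21} ≡ 2 (mod 23)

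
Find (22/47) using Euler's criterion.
(22/47) = 22^{23} mod 47 = -1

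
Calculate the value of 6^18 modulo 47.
By repeated squaring (mod 47): 6^{1}≡6, 6^{2}≡36, 6^{4}≡27, 6^{8}≡24, 6^{16}≡12. Then 6^{18} = 6^{16+2} ≡ 12 × 36 ≡ 9 (mod 47)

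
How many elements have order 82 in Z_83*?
There are φ(83-1) = φ(82) = 40 primitive roots modulo 83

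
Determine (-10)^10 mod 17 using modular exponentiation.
By repeated squaring (mod 17): (-10)^{1}≡7, (-10)^{2}≡15, (-10)^{4}≡4, (-10)^{8}≡16. Then (-10)^{10} = (-10)^{8+2} ≡ 16 × 15 ≡ 2 (mod 17)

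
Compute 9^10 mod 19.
By repeated squaring (mod 19): 9^{1}≡9, 9^{2}≡5, 9^{4}≡6, 9^{8}≡17. Then 9^{10} = 9^{8+2} ≡ 17 × 5 ≡ 9 (mod 19)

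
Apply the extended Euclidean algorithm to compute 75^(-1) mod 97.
Extended GCD: 75(22) + 97(-17) = 1. So 75^(-1) ≡ 22 mod 97. Verify: 75 × 22 = 1650 ≡ 1 mod 97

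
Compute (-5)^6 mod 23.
By repeated squaring (mod 23): (-5)^{1}≡18, (-5)^{2}≡2, (-5)^{4}≡4. Then (-5)^{6} = (-5)^{4+2} ≡ 4 × 2 ≡ 8 (mod 23)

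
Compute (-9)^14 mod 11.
Using Fermat: (-9)^{10} ≡ 1 (mod 11). 14 ≡ 4 (mod 10). So (-9)^{14} ≡ (-9)^{4} ≡ 5 (mod 11)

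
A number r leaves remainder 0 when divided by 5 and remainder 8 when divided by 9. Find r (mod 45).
M = 5 × 9 = 45. M₁ = 9, y₁ ≡ 4 (mod 5). M₂ = 5, y₂ ≡ 2 (mod 9). r = 0×9×4 + 8×5×2 ≡ 35 (mod 45)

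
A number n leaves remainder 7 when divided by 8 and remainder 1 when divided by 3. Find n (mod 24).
M = 8 × 3 = 24. M₁ = 3, y₁ ≡ 3 (mod 8). M₂ = 8, y₂ ≡ 2 (mod 3). n = 7×3×3 + 1×8×2 ≡ 7 (mod 24)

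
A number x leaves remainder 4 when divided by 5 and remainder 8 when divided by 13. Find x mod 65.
M = 5 × 13 = 65. M₁ = 13, y₁ ≡ 2 mod 5. M₂ = 5, y₂ ≡ 8 mod 13. x = 4×13×2 + 8×5×8 ≡ 34 mod 65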